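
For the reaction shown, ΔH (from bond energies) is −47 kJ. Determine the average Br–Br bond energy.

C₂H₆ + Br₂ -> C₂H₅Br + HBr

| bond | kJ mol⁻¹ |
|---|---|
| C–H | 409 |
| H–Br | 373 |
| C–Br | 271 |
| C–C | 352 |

Let D be the Br–Br bond energy.
Σ(broken) = 1×D + 1×352 + 6×409 = 2806 + D
Σ(formed) = 1×271 + 1×352 + 5×409 + 1×373 = 3041
ΔH = Σ(broken) − Σ(formed) = (2806 + D) − (3041) = −235 + D
Setting this equal to −47 kJ gives D = 188 kJ/mol.

D(Br–Br) ≈ 188 kJ/mol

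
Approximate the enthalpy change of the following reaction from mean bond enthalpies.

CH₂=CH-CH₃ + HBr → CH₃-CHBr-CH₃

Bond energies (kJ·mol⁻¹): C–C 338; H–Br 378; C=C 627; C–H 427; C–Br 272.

ΔH ≈ −32 kJ

Bonds broken (reactants):
  C–C: 1 × 338 = 338
  C–H: 6 × 427 = 2562
  C=C: 1 × 627 = 627
  H–Br: 1 × 378 = 378
  Σ(broken) = 3905 kJ
Bonds formed (products):
  C–Br: 1 × 272 = 272
  C–C: 2 × 338 = 676
  C–H: 7 × 427 = 2989
  Σ(formed) = 3937 kJ
ΔH = Σ(broken) − Σ(formed) = 3905 − 3937 = −32 kJ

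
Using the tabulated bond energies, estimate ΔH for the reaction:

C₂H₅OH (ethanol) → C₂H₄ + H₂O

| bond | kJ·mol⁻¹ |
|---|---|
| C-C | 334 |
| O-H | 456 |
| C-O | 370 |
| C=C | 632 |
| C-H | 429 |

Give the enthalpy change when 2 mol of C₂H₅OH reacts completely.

ΔH = +90 kJ

Bonds broken (reactants):
  C-C: 1 × 334 = 334
  C-H: 5 × 429 = 2145
  C-O: 1 × 370 = 370
  O-H: 1 × 456 = 456
  Σ(broken) = 3305 kJ
Bonds formed (products):
  C-H: 4 × 429 = 1716
  C=C: 1 × 632 = 632
  O-H: 2 × 456 = 912
  Σ(formed) = 3260 kJ
ΔH = Σ(broken) − Σ(formed) = 3305 − 3260 = +45 kJ
For 2× the reaction as written: 2 × (+45) = +90 kJ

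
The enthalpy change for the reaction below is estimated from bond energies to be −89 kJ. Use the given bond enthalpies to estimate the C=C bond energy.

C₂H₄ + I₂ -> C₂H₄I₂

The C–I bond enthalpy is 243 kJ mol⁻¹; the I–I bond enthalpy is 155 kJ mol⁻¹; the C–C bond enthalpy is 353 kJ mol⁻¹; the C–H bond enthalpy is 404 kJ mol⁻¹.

D(C=C) ≈ 595 kJ/mol

Let D be the C=C bond energy.
Σ(broken) = 4×404 + 1×D + 1×155 = 1771 + D
Σ(formed) = 1×353 + 4×404 + 2×243 = 2455
ΔH = Σ(broken) − Σ(formed) = (1771 + D) − (2455) = −684 + D
Setting this equal to −89 kJ gives D = 595 kJ/mol.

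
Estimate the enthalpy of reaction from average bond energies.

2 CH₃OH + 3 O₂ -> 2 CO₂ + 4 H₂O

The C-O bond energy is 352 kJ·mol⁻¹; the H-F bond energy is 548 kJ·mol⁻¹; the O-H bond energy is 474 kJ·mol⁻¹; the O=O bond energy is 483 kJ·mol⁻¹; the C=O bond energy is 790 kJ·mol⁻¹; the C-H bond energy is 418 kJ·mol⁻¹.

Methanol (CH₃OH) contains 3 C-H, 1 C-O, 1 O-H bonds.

ΔH ≈ −1343 kJ

Bonds broken (reactants):
  C-H: 6 × 418 = 2508
  C-O: 2 × 352 = 704
  O-H: 2 × 474 = 948
  O=O: 3 × 483 = 1449
  Σ(broken) = 5609 kJ
Bonds formed (products):
  C=O: 4 × 790 = 3160
  O-H: 8 × 474 = 3792
  Σ(formed) = 6952 kJ
ΔH = Σ(broken) − Σ(formed) = 5609 − 6952 = −1343 kJ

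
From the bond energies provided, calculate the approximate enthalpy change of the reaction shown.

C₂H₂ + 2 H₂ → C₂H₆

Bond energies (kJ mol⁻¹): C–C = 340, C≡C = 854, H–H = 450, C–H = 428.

ΔH ≈ −298 kJ

Bonds broken (reactants):
  C≡C: 1 × 854 = 854
  C–H: 2 × 428 = 856
  H–H: 2 × 450 = 900
  Σ(broken) = 2610 kJ
Bonds formed (products):
  C–C: 1 × 340 = 340
  C–H: 6 × 428 = 2568
  Σ(formed) = 2908 kJ
ΔH = Σ(broken) − Σ(formed) = 2610 − 2908 = −298 kJ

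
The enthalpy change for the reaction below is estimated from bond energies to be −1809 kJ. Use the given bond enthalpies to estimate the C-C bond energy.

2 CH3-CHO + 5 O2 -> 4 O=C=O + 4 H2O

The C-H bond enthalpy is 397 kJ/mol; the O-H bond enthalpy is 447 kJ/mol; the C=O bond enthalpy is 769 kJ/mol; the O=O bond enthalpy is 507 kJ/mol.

Let D be the C-C bond energy.
Σ(broken) = 2×D + 8×397 + 2×769 + 5×507 = 7249 + 2D
Σ(formed) = 8×769 + 8×447 = 9728
ΔH = Σ(broken) − Σ(formed) = (7249 + 2D) − (9728) = −2479 + 2D
Setting this equal to −1809 kJ gives 2D = 670, so D = 335 kJ/mol.

D(C-C) ≈ 335 kJ/mol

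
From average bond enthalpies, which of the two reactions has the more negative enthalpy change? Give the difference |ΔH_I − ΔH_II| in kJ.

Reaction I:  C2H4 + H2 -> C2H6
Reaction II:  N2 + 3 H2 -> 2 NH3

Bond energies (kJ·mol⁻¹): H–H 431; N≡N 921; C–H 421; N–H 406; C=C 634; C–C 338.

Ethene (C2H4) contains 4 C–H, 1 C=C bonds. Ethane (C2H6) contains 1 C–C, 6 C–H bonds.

Reaction I:
  Bonds broken (reactants):
    C–H: 4 × 421 = 1684
    C=C: 1 × 634 = 634
    H–H: 1 × 431 = 431
    Σ(broken) = 2749 kJ
  Bonds formed (products):
    C–C: 1 × 338 = 338
    C–H: 6 × 421 = 2526
    Σ(formed) = 2864 kJ
  ΔH_I = 2749 − 2864 = −115 kJ
Reaction II:
  Bonds broken (reactants):
    H–H: 3 × 431 = 1293
    N≡N: 1 × 921 = 921
    Σ(broken) = 2214 kJ
  Bonds formed (products):
    N–H: 6 × 406 = 2436
    Σ(formed) = 2436 kJ
  ΔH_II = 2214 − 2436 = −222 kJ
ΔH_I − ΔH_II = +107 kJ, so reaction II has the more negative ΔH; |ΔH_I − ΔH_II| = 107 kJ.

Reaction II, by 107 kJ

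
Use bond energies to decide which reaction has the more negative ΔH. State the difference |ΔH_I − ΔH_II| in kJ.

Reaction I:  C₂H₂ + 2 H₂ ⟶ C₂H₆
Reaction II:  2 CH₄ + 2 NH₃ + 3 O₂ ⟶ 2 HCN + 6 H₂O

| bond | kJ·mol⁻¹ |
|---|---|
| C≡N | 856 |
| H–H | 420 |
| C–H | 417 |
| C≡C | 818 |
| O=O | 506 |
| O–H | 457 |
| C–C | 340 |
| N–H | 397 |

Reaction II, by 444 kJ

Reaction I:
  Bonds broken (reactants):
    C≡C: 1 × 818 = 818
    C–H: 2 × 417 = 834
    H–H: 2 × 420 = 840
    Σ(broken) = 2492 kJ
  Bonds formed (products):
    C–C: 1 × 340 = 340
    C–H: 6 × 417 = 2502
    Σ(formed) = 2842 kJ
  ΔH_I = 2492 − 2842 = −350 kJ
Reaction II:
  Bonds broken (reactants):
    C–H: 8 × 417 = 3336
    N–H: 6 × 397 = 2382
    O=O: 3 × 506 = 1518
    Σ(broken) = 7236 kJ
  Bonds formed (products):
    C≡N: 2 × 856 = 1712
    C–H: 2 × 417 = 834
    O–H: 12 × 457 = 5484
    Σ(formed) = 8030 kJ
  ΔH_II = 7236 − 8030 = −794 kJ
ΔH_I − ΔH_II = +444 kJ, so reaction II has the more negative ΔH; |ΔH_I − ΔH_II| = 444 kJ.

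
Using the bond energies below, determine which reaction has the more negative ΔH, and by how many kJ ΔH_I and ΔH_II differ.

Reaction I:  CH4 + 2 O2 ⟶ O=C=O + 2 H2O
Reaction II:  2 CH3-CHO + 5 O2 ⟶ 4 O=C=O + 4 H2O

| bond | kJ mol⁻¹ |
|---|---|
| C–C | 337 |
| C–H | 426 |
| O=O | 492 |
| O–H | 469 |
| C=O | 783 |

Reaction I:
  Bonds broken (reactants):
    C–H: 4 × 426 = 1704
    O=O: 2 × 492 = 984
    Σ(broken) = 2688 kJ
  Bonds formed (products):
    C=O: 2 × 783 = 1566
    O–H: 4 × 469 = 1876
    Σ(formed) = 3442 kJ
  ΔH_I = 2688 − 3442 = −754 kJ
Reaction II:
  Bonds broken (reactants):
    C–C: 2 × 337 = 674
    C–H: 8 × 426 = 3408
    C=O: 2 × 783 = 1566
    O=O: 5 × 492 = 2460
    Σ(broken) = 8108 kJ
  Bonds formed (products):
    C=O: 8 × 783 = 6264
    O–H: 8 × 469 = 3752
    Σ(formed) = 10016 kJ
  ΔH_II = 8108 − 10016 = −1908 kJ
ΔH_I − ΔH_II = +1154 kJ, so reaction II has the more negative ΔH; |ΔH_I − ΔH_II| = 1154 kJ.

Reaction II, by 1154 kJ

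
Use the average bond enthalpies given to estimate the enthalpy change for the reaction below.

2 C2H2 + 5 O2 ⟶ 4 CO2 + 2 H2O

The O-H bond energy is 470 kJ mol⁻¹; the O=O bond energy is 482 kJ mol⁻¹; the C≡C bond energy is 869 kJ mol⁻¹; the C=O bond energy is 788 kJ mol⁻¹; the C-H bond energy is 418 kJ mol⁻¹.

ΔH ≈ −2364 kJ

Bonds broken (reactants):
  C≡C: 2 × 869 = 1738
  C-H: 4 × 418 = 1672
  O=O: 5 × 482 = 2410
  Σ(broken) = 5820 kJ
Bonds formed (products):
  C=O: 8 × 788 = 6304
  O-H: 4 × 470 = 1880
  Σ(formed) = 8184 kJ
ΔH = Σ(broken) − Σ(formed) = 5820 − 8184 = −2364 kJ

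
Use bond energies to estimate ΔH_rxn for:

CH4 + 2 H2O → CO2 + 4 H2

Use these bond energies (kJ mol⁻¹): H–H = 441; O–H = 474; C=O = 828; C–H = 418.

Bonds broken (reactants):
  C–H: 4 × 418 = 1672
  O–H: 4 × 474 = 1896
  Σ(broken) = 3568 kJ
Bonds formed (products):
  C=O: 2 × 828 = 1656
  H–H: 4 × 441 = 1764
  Σ(formed) = 3420 kJ
ΔH = Σ(broken) − Σ(formed) = 3568 − 3420 = +148 kJ

ΔH ≈ +148 kJ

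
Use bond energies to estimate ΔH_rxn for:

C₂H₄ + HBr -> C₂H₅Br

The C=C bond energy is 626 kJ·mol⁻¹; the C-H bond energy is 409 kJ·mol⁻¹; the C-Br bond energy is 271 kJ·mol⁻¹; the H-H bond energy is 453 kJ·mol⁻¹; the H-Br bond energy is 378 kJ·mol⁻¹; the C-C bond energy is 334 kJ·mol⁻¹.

Bonds broken (reactants):
  C-H: 4 × 409 = 1636
  C=C: 1 × 626 = 626
  H-Br: 1 × 378 = 378
  Σ(broken) = 2640 kJ
Bonds formed (products):
  C-Br: 1 × 271 = 271
  C-C: 1 × 334 = 334
  C-H: 5 × 409 = 2045
  Σ(formed) = 2650 kJ
ΔH = Σ(broken) − Σ(formed) = 2640 − 2650 = −10 kJ

ΔH ≈ −10 kJ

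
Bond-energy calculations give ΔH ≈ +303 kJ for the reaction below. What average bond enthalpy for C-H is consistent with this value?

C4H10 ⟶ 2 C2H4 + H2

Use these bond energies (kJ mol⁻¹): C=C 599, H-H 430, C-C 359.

D(C-H) ≈ 427 kJ/mol

Let D be the C-H bond energy.
Σ(broken) = 3×359 + 10×D = 1077 + 10D
Σ(formed) = 8×D + 2×599 + 1×430 = 1628 + 8D
ΔH = Σ(broken) − Σ(formed) = (1077 + 10D) − (1628 + 8D) = −551 + 2D
Setting this equal to +303 kJ gives 2D = 854, so D = 427 kJ/mol.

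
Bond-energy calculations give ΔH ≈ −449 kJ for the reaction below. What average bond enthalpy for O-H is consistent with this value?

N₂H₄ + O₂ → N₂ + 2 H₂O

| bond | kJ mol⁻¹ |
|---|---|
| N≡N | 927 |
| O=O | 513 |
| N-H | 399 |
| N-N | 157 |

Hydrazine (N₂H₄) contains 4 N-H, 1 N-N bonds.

D(O-H) ≈ 447 kJ/mol

Let D be the O-H bond energy.
Σ(broken) = 4×399 + 1×157 + 1×513 = 2266
Σ(formed) = 1×927 + 4×D = 927 + 4D
ΔH = Σ(broken) − Σ(formed) = (2266) − (927 + 4D) = +1339 − 4D
Setting this equal to −449 kJ gives 4D = 1788, so D = 447 kJ/mol.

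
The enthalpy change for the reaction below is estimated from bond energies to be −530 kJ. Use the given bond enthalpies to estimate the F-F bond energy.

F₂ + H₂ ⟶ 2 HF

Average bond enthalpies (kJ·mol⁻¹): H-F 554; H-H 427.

Let D be the F-F bond energy.
Σ(broken) = 1×D + 1×427 = 427 + D
Σ(formed) = 2×554 = 1108
ΔH = Σ(broken) − Σ(formed) = (427 + D) − (1108) = −681 + D
Setting this equal to −530 kJ gives D = 151 kJ/mol.

D(F-F) ≈ 151 kJ/mol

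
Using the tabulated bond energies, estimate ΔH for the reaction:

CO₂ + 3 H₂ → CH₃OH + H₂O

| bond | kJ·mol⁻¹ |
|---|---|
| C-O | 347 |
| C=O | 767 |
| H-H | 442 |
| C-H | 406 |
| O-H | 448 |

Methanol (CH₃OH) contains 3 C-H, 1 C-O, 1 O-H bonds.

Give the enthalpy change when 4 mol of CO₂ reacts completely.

ΔH = −196 kJ

Bonds broken (reactants):
  C=O: 2 × 767 = 1534
  H-H: 3 × 442 = 1326
  Σ(broken) = 2860 kJ
Bonds formed (products):
  C-H: 3 × 406 = 1218
  C-O: 1 × 347 = 347
  O-H: 3 × 448 = 1344
  Σ(formed) = 2909 kJ
ΔH = Σ(broken) − Σ(formed) = 2860 − 2909 = −49 kJ
For 4× the reaction as written: 4 × (−49) = −196 kJ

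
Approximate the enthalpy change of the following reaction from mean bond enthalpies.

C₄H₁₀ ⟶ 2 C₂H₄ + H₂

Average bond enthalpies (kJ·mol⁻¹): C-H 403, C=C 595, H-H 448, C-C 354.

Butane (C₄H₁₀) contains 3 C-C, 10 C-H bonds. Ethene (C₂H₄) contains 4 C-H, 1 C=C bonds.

Bonds broken (reactants):
  C-C: 3 × 354 = 1062
  C-H: 10 × 403 = 4030
  Σ(broken) = 5092 kJ
Bonds formed (products):
  C-H: 8 × 403 = 3224
  C=C: 2 × 595 = 1190
  H-H: 1 × 448 = 448
  Σ(formed) = 4862 kJ
ΔH = Σ(broken) − Σ(formed) = 5092 − 4862 = +230 kJ

ΔH ≈ +230 kJ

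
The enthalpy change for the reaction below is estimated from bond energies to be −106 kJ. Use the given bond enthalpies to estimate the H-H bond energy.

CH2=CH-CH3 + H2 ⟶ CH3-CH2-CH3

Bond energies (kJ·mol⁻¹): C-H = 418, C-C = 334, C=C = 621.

Let D be the H-H bond energy.
Σ(broken) = 1×334 + 6×418 + 1×621 + 1×D = 3463 + D
Σ(formed) = 2×334 + 8×418 = 4012
ΔH = Σ(broken) − Σ(formed) = (3463 + D) − (4012) = −549 + D
Setting this equal to −106 kJ gives D = 443 kJ/mol.

D(H-H) ≈ 443 kJ/mol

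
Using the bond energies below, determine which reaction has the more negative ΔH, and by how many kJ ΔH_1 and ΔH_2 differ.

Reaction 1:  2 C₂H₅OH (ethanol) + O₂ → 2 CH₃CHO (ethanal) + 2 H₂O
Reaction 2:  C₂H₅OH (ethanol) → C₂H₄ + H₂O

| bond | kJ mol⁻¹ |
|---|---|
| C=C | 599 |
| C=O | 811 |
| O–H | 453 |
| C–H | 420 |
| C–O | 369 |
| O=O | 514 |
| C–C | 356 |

Reaction 1:
  Bonds broken (reactants):
    C–C: 2 × 356 = 712
    C–H: 10 × 420 = 4200
    C–O: 2 × 369 = 738
    O–H: 2 × 453 = 906
    O=O: 1 × 514 = 514
    Σ(broken) = 7070 kJ
  Bonds formed (products):
    C–C: 2 × 356 = 712
    C–H: 8 × 420 = 3360
    C=O: 2 × 811 = 1622
    O–H: 4 × 453 = 1812
    Σ(formed) = 7506 kJ
  ΔH_1 = 7070 − 7506 = −436 kJ
Reaction 2:
  Bonds broken (reactants):
    C–C: 1 × 356 = 356
    C–H: 5 × 420 = 2100
    C–O: 1 × 369 = 369
    O–H: 1 × 453 = 453
    Σ(broken) = 3278 kJ
  Bonds formed (products):
    C–H: 4 × 420 = 1680
    C=C: 1 × 599 = 599
    O–H: 2 × 453 = 906
    Σ(formed) = 3185 kJ
  ΔH_2 = 3278 − 3185 = +93 kJ
ΔH_1 − ΔH_2 = −529 kJ, so reaction 1 has the more negative ΔH; |ΔH_1 − ΔH_2| = 529 kJ.

Reaction 1, by 529 kJ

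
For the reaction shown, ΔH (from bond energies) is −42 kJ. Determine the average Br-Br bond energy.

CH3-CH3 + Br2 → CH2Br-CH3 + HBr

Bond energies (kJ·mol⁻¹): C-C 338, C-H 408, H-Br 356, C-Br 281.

Let D be the Br-Br bond energy.
Σ(broken) = 1×D + 1×338 + 6×408 = 2786 + D
Σ(formed) = 1×281 + 1×338 + 5×408 + 1×356 = 3015
ΔH = Σ(broken) − Σ(formed) = (2786 + D) − (3015) = −229 + D
Setting this equal to −42 kJ gives D = 187 kJ/mol.

D(Br-Br) ≈ 187 kJ/mol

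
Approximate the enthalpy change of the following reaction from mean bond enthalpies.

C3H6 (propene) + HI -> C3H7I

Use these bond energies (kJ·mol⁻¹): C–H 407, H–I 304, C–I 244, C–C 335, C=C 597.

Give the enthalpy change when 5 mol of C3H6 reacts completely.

ΔH = −425 kJ

Bonds broken (reactants):
  C–C: 1 × 335 = 335
  C–H: 6 × 407 = 2442
  C=C: 1 × 597 = 597
  H–I: 1 × 304 = 304
  Σ(broken) = 3678 kJ
Bonds formed (products):
  C–C: 2 × 335 = 670
  C–H: 7 × 407 = 2849
  C–I: 1 × 244 = 244
  Σ(formed) = 3763 kJ
ΔH = Σ(broken) − Σ(formed) = 3678 − 3763 = −85 kJ
For 5× the reaction as written: 5 × (−85) = −425 kJ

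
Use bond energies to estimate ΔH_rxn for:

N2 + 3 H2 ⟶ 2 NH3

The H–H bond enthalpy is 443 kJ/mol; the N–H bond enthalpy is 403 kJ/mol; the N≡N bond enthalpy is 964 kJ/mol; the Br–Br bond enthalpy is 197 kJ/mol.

Bonds broken (reactants):
  H–H: 3 × 443 = 1329
  N≡N: 1 × 964 = 964
  Σ(broken) = 2293 kJ
Bonds formed (products):
  N–H: 6 × 403 = 2418
  Σ(formed) = 2418 kJ
ΔH = Σ(broken) − Σ(formed) = 2293 − 2418 = −125 kJ

ΔH ≈ −125 kJ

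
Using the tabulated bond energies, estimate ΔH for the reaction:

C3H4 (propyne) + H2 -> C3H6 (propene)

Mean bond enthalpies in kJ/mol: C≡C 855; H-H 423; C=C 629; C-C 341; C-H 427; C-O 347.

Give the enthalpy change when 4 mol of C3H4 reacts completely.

ΔH = −820 kJ

Bonds broken (reactants):
  C≡C: 1 × 855 = 855
  C-C: 1 × 341 = 341
  C-H: 4 × 427 = 1708
  H-H: 1 × 423 = 423
  Σ(broken) = 3327 kJ
Bonds formed (products):
  C-C: 1 × 341 = 341
  C-H: 6 × 427 = 2562
  C=C: 1 × 629 = 629
  Σ(formed) = 3532 kJ
ΔH = Σ(broken) − Σ(formed) = 3327 − 3532 = −205 kJ
For 4× the reaction as written: 4 × (−205) = −820 kJ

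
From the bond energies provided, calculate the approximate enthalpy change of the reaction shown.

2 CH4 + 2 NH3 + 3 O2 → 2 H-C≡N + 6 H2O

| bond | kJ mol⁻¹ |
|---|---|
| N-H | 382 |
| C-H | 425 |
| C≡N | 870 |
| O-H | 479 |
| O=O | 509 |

ΔH ≈ −1119 kJ

Bonds broken (reactants):
  C-H: 8 × 425 = 3400
  N-H: 6 × 382 = 2292
  O=O: 3 × 509 = 1527
  Σ(broken) = 7219 kJ
Bonds formed (products):
  C≡N: 2 × 870 = 1740
  C-H: 2 × 425 = 850
  O-H: 12 × 479 = 5748
  Σ(formed) = 8338 kJ
ΔH = Σ(broken) − Σ(formed) = 7219 − 8338 = −1119 kJ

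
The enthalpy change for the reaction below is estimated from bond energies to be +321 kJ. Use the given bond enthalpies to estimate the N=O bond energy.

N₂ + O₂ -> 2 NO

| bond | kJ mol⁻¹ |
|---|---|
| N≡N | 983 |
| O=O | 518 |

D(N=O) ≈ 590 kJ/mol

Let D be the N=O bond energy.
Σ(broken) = 1×983 + 1×518 = 1501
Σ(formed) = 2×D = 2D
ΔH = Σ(broken) − Σ(formed) = (1501) − (2D) = +1501 − 2D
Setting this equal to +321 kJ gives 2D = 1180, so D = 590 kJ/mol.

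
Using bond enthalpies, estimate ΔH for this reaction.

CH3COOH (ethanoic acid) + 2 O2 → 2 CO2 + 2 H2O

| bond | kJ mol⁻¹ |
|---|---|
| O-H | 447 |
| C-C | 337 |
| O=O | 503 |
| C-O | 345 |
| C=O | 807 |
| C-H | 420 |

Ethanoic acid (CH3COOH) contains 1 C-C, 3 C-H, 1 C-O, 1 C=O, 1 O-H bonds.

Bonds broken (reactants):
  C-C: 1 × 337 = 337
  C-H: 3 × 420 = 1260
  C-O: 1 × 345 = 345
  C=O: 1 × 807 = 807
  O-H: 1 × 447 = 447
  O=O: 2 × 503 = 1006
  Σ(broken) = 4202 kJ
Bonds formed (products):
  C=O: 4 × 807 = 3228
  O-H: 4 × 447 = 1788
  Σ(formed) = 5016 kJ
ΔH = Σ(broken) − Σ(formed) = 4202 − 5016 = −814 kJ

ΔH ≈ −814 kJ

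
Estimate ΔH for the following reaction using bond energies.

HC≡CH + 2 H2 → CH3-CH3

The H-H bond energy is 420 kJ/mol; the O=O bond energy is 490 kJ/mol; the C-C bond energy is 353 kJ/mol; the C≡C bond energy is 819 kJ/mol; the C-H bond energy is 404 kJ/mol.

ΔH ≈ −310 kJ

Bonds broken (reactants):
  C≡C: 1 × 819 = 819
  C-H: 2 × 404 = 808
  H-H: 2 × 420 = 840
  Σ(broken) = 2467 kJ
Bonds formed (products):
  C-C: 1 × 353 = 353
  C-H: 6 × 404 = 2424
  Σ(formed) = 2777 kJ
ΔH = Σ(broken) − Σ(formed) = 2467 − 2777 = −310 kJ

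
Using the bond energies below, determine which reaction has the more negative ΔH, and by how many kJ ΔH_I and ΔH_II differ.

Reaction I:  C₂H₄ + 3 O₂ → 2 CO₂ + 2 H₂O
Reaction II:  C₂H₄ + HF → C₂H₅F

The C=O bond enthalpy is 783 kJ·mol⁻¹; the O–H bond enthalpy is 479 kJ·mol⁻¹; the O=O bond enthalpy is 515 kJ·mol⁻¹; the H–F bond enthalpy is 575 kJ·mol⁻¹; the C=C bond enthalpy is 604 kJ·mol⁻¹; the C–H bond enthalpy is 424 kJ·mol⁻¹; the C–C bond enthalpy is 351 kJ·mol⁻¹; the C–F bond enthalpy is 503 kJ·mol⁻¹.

Reaction I:
  Bonds broken (reactants):
    C–H: 4 × 424 = 1696
    C=C: 1 × 604 = 604
    O=O: 3 × 515 = 1545
    Σ(broken) = 3845 kJ
  Bonds formed (products):
    C=O: 4 × 783 = 3132
    O–H: 4 × 479 = 1916
    Σ(formed) = 5048 kJ
  ΔH_I = 3845 − 5048 = −1203 kJ
Reaction II:
  Bonds broken (reactants):
    C–H: 4 × 424 = 1696
    C=C: 1 × 604 = 604
    H–F: 1 × 575 = 575
    Σ(broken) = 2875 kJ
  Bonds formed (products):
    C–C: 1 × 351 = 351
    C–F: 1 × 503 = 503
    C–H: 5 × 424 = 2120
    Σ(formed) = 2974 kJ
  ΔH_II = 2875 − 2974 = −99 kJ
ΔH_I − ΔH_II = −1104 kJ, so reaction I has the more negative ΔH; |ΔH_I − ΔH_II| = 1104 kJ.

Reaction I, by 1104 kJ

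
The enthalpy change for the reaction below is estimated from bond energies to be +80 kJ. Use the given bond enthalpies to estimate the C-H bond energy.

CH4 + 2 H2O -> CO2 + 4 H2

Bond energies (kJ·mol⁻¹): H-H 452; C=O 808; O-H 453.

Let D be the C-H bond energy.
Σ(broken) = 4×D + 4×453 = 1812 + 4D
Σ(formed) = 2×808 + 4×452 = 3424
ΔH = Σ(broken) − Σ(formed) = (1812 + 4D) − (3424) = −1612 + 4D
Setting this equal to +80 kJ gives 4D = 1692, so D = 423 kJ/mol.

D(C-H) ≈ 423 kJ/mol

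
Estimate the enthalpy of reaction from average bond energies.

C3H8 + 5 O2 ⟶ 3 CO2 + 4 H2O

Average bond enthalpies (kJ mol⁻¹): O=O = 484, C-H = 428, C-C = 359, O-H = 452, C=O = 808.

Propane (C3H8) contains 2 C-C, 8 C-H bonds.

ΔH ≈ −1902 kJ

Bonds broken (reactants):
  C-C: 2 × 359 = 718
  C-H: 8 × 428 = 3424
  O=O: 5 × 484 = 2420
  Σ(broken) = 6562 kJ
Bonds formed (products):
  C=O: 6 × 808 = 4848
  O-H: 8 × 452 = 3616
  Σ(formed) = 8464 kJ
ΔH = Σ(broken) − Σ(formed) = 6562 − 8464 = −1902 kJ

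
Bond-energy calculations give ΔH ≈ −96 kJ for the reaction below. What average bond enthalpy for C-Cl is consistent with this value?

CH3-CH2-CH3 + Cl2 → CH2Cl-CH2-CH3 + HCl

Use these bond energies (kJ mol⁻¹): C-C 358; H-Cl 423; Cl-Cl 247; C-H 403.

Let D be the C-Cl bond energy.
Σ(broken) = 2×358 + 8×403 + 1×247 = 4187
Σ(formed) = 2×358 + 1×D + 7×403 + 1×423 = 3960 + D
ΔH = Σ(broken) − Σ(formed) = (4187) − (3960 + D) = +227 − D
Setting this equal to −96 kJ gives D = 323 kJ/mol.

D(C-Cl) ≈ 323 kJ/mol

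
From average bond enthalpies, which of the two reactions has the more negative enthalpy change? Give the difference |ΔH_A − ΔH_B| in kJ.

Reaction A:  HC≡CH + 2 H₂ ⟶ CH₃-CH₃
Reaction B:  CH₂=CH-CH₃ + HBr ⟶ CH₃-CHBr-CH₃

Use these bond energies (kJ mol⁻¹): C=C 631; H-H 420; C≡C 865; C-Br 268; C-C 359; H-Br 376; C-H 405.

Reaction A:
  Bonds broken (reactants):
    C≡C: 1 × 865 = 865
    C-H: 2 × 405 = 810
    H-H: 2 × 420 = 840
    Σ(broken) = 2515 kJ
  Bonds formed (products):
    C-C: 1 × 359 = 359
    C-H: 6 × 405 = 2430
    Σ(formed) = 2789 kJ
  ΔH_A = 2515 − 2789 = −274 kJ
Reaction B:
  Bonds broken (reactants):
    C-C: 1 × 359 = 359
    C-H: 6 × 405 = 2430
    C=C: 1 × 631 = 631
    H-Br: 1 × 376 = 376
    Σ(broken) = 3796 kJ
  Bonds formed (products):
    C-Br: 1 × 268 = 268
    C-C: 2 × 359 = 718
    C-H: 7 × 405 = 2835
    Σ(formed) = 3821 kJ
  ΔH_B = 3796 − 3821 = −25 kJ
ΔH_A − ΔH_B = −249 kJ, so reaction A has the more negative ΔH; |ΔH_A − ΔH_B| = 249 kJ.

Reaction A, by 249 kJ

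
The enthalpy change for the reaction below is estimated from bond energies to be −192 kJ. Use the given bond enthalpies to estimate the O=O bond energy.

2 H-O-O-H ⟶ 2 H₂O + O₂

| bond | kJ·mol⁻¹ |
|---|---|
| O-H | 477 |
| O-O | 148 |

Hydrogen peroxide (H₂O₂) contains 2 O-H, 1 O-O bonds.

Let D be the O=O bond energy.
Σ(broken) = 4×477 + 2×148 = 2204
Σ(formed) = 4×477 + 1×D = 1908 + D
ΔH = Σ(broken) − Σ(formed) = (2204) − (1908 + D) = +296 − D
Setting this equal to −192 kJ gives D = 488 kJ/mol.

D(O=O) ≈ 488 kJ/mol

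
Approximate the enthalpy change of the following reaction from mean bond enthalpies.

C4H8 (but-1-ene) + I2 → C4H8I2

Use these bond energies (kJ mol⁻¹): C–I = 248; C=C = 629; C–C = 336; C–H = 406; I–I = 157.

Bonds broken (reactants):
  C–C: 2 × 336 = 672
  C–H: 8 × 406 = 3248
  C=C: 1 × 629 = 629
  I–I: 1 × 157 = 157
  Σ(broken) = 4706 kJ
Bonds formed (products):
  C–C: 3 × 336 = 1008
  C–H: 8 × 406 = 3248
  C–I: 2 × 248 = 496
  Σ(formed) = 4752 kJ
ΔH = Σ(broken) − Σ(formed) = 4706 − 4752 = −46 kJ

ΔH ≈ −46 kJ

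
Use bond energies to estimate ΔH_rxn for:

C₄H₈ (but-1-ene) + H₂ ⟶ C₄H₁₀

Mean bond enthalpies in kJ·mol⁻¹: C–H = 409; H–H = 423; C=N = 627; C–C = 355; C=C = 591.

Bonds broken (reactants):
  C–C: 2 × 355 = 710
  C–H: 8 × 409 = 3272
  C=C: 1 × 591 = 591
  H–H: 1 × 423 = 423
  Σ(broken) = 4996 kJ
Bonds formed (products):
  C–C: 3 × 355 = 1065
  C–H: 10 × 409 = 4090
  Σ(formed) = 5155 kJ
ΔH = Σ(broken) − Σ(formed) = 4996 − 5155 = −159 kJ

ΔH ≈ −159 kJ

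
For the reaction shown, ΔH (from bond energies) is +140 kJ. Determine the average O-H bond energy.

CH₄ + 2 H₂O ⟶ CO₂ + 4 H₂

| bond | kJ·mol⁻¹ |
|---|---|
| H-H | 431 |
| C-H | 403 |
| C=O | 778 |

Let D be the O-H bond energy.
Σ(broken) = 4×403 + 4×D = 1612 + 4D
Σ(formed) = 2×778 + 4×431 = 3280
ΔH = Σ(broken) − Σ(formed) = (1612 + 4D) − (3280) = −1668 + 4D
Setting this equal to +140 kJ gives 4D = 1808, so D = 452 kJ/mol.

D(O-H) ≈ 452 kJ/mol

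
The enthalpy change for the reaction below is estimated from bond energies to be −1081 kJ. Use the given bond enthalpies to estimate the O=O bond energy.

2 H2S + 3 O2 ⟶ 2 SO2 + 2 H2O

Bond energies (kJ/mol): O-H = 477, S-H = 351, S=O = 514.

D(O=O) ≈ 493 kJ/mol

Let D be the O=O bond energy.
Σ(broken) = 3×D + 4×351 = 1404 + 3D
Σ(formed) = 4×477 + 4×514 = 3964
ΔH = Σ(broken) − Σ(formed) = (1404 + 3D) − (3964) = −2560 + 3D
Setting this equal to −1081 kJ gives 3D = 1479, so D = 493 kJ/mol.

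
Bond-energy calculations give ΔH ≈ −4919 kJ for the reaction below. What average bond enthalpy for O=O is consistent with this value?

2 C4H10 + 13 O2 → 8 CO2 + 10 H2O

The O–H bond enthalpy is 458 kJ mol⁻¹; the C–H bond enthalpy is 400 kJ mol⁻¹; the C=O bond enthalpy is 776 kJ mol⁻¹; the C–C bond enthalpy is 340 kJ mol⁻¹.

D(O=O) ≈ 509 kJ/mol

Let D be the O=O bond energy.
Σ(broken) = 6×340 + 20×400 + 13×D = 10040 + 13D
Σ(formed) = 16×776 + 20×458 = 21576
ΔH = Σ(broken) − Σ(formed) = (10040 + 13D) − (21576) = −11536 + 13D
Setting this equal to −4919 kJ gives 13D = 6617, so D = 509 kJ/mol.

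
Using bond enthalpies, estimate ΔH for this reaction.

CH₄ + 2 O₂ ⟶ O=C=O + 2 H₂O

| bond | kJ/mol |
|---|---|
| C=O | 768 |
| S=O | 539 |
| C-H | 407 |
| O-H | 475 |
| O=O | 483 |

Bonds broken (reactants):
  C-H: 4 × 407 = 1628
  O=O: 2 × 483 = 966
  Σ(broken) = 2594 kJ
Bonds formed (products):
  C=O: 2 × 768 = 1536
  O-H: 4 × 475 = 1900
  Σ(formed) = 3436 kJ
ΔH = Σ(broken) − Σ(formed) = 2594 − 3436 = −842 kJ

ΔH ≈ −842 kJ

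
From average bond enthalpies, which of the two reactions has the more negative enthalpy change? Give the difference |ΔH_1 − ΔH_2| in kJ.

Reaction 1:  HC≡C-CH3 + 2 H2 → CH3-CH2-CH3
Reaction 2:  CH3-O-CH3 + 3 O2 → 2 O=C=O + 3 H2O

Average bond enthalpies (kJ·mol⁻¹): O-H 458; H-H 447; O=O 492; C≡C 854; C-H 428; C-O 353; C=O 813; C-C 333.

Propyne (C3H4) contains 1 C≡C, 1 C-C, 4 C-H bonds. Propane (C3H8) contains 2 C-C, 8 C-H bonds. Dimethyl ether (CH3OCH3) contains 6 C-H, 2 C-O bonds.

Reaction 2, by 953 kJ

Reaction 1:
  Bonds broken (reactants):
    C≡C: 1 × 854 = 854
    C-C: 1 × 333 = 333
    C-H: 4 × 428 = 1712
    H-H: 2 × 447 = 894
    Σ(broken) = 3793 kJ
  Bonds formed (products):
    C-C: 2 × 333 = 666
    C-H: 8 × 428 = 3424
    Σ(formed) = 4090 kJ
  ΔH_1 = 3793 − 4090 = −297 kJ
Reaction 2:
  Bonds broken (reactants):
    C-H: 6 × 428 = 2568
    C-O: 2 × 353 = 706
    O=O: 3 × 492 = 1476
    Σ(broken) = 4750 kJ
  Bonds formed (products):
    C=O: 4 × 813 = 3252
    O-H: 6 × 458 = 2748
    Σ(formed) = 6000 kJ
  ΔH_2 = 4750 − 6000 = −1250 kJ
ΔH_1 − ΔH_2 = +953 kJ, so reaction 2 has the more negative ΔH; |ΔH_1 − ΔH_2| = 953 kJ.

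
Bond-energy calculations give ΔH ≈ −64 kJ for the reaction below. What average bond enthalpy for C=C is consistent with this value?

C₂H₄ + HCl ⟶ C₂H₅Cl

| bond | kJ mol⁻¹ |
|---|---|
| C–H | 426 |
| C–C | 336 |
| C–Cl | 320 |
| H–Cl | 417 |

Let D be the C=C bond energy.
Σ(broken) = 4×426 + 1×D + 1×417 = 2121 + D
Σ(formed) = 1×336 + 1×320 + 5×426 = 2786
ΔH = Σ(broken) − Σ(formed) = (2121 + D) − (2786) = −665 + D
Setting this equal to −64 kJ gives D = 601 kJ/mol.

D(C=C) ≈ 601 kJ/mol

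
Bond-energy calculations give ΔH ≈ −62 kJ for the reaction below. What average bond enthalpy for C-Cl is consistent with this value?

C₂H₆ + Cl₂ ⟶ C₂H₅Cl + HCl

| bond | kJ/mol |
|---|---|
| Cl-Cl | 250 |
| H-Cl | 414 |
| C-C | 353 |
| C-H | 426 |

D(C-Cl) ≈ 324 kJ/mol

Let D be the C-Cl bond energy.
Σ(broken) = 1×353 + 6×426 + 1×250 = 3159
Σ(formed) = 1×353 + 1×D + 5×426 + 1×414 = 2897 + D
ΔH = Σ(broken) − Σ(formed) = (3159) − (2897 + D) = +262 − D
Setting this equal to −62 kJ gives D = 324 kJ/mol.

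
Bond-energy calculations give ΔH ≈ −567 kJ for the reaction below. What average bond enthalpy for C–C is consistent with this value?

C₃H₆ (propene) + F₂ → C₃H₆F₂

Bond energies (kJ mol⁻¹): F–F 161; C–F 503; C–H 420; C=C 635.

Let D be the C–C bond energy.
Σ(broken) = 1×D + 6×420 + 1×635 + 1×161 = 3316 + D
Σ(formed) = 2×D + 2×503 + 6×420 = 3526 + 2D
ΔH = Σ(broken) − Σ(formed) = (3316 + D) − (3526 + 2D) = −210 − D
Setting this equal to −567 kJ gives D = 357 kJ/mol.

D(C–C) ≈ 357 kJ/mol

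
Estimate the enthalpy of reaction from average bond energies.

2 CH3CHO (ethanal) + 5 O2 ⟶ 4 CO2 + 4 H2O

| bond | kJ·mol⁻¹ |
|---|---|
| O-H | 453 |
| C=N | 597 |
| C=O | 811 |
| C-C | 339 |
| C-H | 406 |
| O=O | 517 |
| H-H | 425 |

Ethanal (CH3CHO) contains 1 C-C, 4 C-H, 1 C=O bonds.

Bonds broken (reactants):
  C-C: 2 × 339 = 678
  C-H: 8 × 406 = 3248
  C=O: 2 × 811 = 1622
  O=O: 5 × 517 = 2585
  Σ(broken) = 8133 kJ
Bonds formed (products):
  C=O: 8 × 811 = 6488
  O-H: 8 × 453 = 3624
  Σ(formed) = 10112 kJ
ΔH = Σ(broken) − Σ(formed) = 8133 − 10112 = −1979 kJ

ΔH ≈ −1979 kJ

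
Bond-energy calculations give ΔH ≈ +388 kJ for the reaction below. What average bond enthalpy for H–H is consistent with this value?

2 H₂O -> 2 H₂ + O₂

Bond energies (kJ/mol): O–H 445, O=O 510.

Let D be the H–H bond energy.
Σ(broken) = 4×445 = 1780
Σ(formed) = 2×D + 1×510 = 510 + 2D
ΔH = Σ(broken) − Σ(formed) = (1780) − (510 + 2D) = +1270 − 2D
Setting this equal to +388 kJ gives 2D = 882, so D = 441 kJ/mol.

D(H–H) ≈ 441 kJ/mol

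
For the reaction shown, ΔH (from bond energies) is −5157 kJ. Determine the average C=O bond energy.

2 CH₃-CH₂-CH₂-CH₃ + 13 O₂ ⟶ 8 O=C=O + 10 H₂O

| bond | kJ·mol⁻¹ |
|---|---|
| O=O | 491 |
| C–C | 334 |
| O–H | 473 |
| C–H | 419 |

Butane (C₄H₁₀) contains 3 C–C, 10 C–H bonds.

Let D be the C=O bond energy.
Σ(broken) = 6×334 + 20×419 + 13×491 = 16767
Σ(formed) = 16×D + 20×473 = 9460 + 16D
ΔH = Σ(broken) − Σ(formed) = (16767) − (9460 + 16D) = +7307 − 16D
Setting this equal to −5157 kJ gives 16D = 12464, so D = 779 kJ/mol.

D(C=O) ≈ 779 kJ/mol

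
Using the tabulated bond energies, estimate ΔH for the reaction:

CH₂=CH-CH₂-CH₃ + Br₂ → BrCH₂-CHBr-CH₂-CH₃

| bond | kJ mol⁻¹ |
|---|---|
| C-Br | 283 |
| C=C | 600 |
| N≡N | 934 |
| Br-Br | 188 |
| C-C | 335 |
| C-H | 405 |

ΔH ≈ −113 kJ

Bonds broken (reactants):
  Br-Br: 1 × 188 = 188
  C-C: 2 × 335 = 670
  C-H: 8 × 405 = 3240
  C=C: 1 × 600 = 600
  Σ(broken) = 4698 kJ
Bonds formed (products):
  C-Br: 2 × 283 = 566
  C-C: 3 × 335 = 1005
  C-H: 8 × 405 = 3240
  Σ(formed) = 4811 kJ
ΔH = Σ(broken) − Σ(formed) = 4698 − 4811 = −113 kJ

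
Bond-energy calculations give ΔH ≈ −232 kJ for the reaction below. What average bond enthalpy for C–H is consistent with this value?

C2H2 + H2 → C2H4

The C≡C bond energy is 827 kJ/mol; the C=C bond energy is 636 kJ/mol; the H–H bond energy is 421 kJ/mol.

D(C–H) ≈ 422 kJ/mol

Let D be the C–H bond energy.
Σ(broken) = 1×827 + 2×D + 1×421 = 1248 + 2D
Σ(formed) = 4×D + 1×636 = 636 + 4D
ΔH = Σ(broken) − Σ(formed) = (1248 + 2D) − (636 + 4D) = +612 − 2D
Setting this equal to −232 kJ gives 2D = 844, so D = 422 kJ/mol.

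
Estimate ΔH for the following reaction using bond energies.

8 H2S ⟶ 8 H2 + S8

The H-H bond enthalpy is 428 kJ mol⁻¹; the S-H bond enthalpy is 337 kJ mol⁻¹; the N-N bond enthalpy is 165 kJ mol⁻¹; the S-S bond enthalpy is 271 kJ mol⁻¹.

Bonds broken (reactants):
  S-H: 16 × 337 = 5392
  Σ(broken) = 5392 kJ
Bonds formed (products):
  H-H: 8 × 428 = 3424
  S-S: 8 × 271 = 2168
  Σ(formed) = 5592 kJ
ΔH = Σ(broken) − Σ(formed) = 5392 − 5592 = −200 kJ

ΔH ≈ −200 kJ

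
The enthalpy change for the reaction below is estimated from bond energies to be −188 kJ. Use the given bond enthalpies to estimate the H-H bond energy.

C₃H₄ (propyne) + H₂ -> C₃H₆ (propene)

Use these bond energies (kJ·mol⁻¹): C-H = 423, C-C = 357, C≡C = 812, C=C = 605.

D(H-H) ≈ 451 kJ/mol

Let D be the H-H bond energy.
Σ(broken) = 1×812 + 1×357 + 4×423 + 1×D = 2861 + D
Σ(formed) = 1×357 + 6×423 + 1×605 = 3500
ΔH = Σ(broken) − Σ(formed) = (2861 + D) − (3500) = −639 + D
Setting this equal to −188 kJ gives D = 451 kJ/mol.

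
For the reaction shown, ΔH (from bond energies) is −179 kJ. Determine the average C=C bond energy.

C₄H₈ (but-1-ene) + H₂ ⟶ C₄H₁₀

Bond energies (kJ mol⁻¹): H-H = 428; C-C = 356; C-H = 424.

D(C=C) ≈ 597 kJ/mol

Let D be the C=C bond energy.
Σ(broken) = 2×356 + 8×424 + 1×D + 1×428 = 4532 + D
Σ(formed) = 3×356 + 10×424 = 5308
ΔH = Σ(broken) − Σ(formed) = (4532 + D) − (5308) = −776 + D
Setting this equal to −179 kJ gives D = 597 kJ/mol.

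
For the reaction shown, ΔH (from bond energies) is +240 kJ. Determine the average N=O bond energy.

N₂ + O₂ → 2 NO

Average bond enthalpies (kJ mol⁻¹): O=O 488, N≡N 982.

D(N=O) ≈ 615 kJ/mol

Let D be the N=O bond energy.
Σ(broken) = 1×982 + 1×488 = 1470
Σ(formed) = 2×D = 2D
ΔH = Σ(broken) − Σ(formed) = (1470) − (2D) = +1470 − 2D
Setting this equal to +240 kJ gives 2D = 1230, so D = 615 kJ/mol.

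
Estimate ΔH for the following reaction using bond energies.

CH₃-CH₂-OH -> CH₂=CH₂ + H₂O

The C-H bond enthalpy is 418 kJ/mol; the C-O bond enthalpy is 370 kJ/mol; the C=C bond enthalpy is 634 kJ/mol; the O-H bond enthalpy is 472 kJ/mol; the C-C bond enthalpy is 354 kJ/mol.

ΔH ≈ +36 kJ

Bonds broken (reactants):
  C-C: 1 × 354 = 354
  C-H: 5 × 418 = 2090
  C-O: 1 × 370 = 370
  O-H: 1 × 472 = 472
  Σ(broken) = 3286 kJ
Bonds formed (products):
  C-H: 4 × 418 = 1672
  C=C: 1 × 634 = 634
  O-H: 2 × 472 = 944
  Σ(formed) = 3250 kJ
ΔH = Σ(broken) − Σ(formed) = 3286 − 3250 = +36 kJ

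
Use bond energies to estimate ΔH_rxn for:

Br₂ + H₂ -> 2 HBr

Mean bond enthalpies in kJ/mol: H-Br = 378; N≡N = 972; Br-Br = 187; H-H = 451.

ΔH ≈ −118 kJ

Bonds broken (reactants):
  Br-Br: 1 × 187 = 187
  H-H: 1 × 451 = 451
  Σ(broken) = 638 kJ
Bonds formed (products):
  H-Br: 2 × 378 = 756
  Σ(formed) = 756 kJ
ΔH = Σ(broken) − Σ(formed) = 638 − 756 = −118 kJ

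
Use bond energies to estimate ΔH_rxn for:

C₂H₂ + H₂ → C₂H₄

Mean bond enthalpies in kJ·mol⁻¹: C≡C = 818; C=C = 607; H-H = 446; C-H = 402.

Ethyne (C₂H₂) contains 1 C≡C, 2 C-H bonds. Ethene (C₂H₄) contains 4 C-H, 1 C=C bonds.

ΔH ≈ −147 kJ

Bonds broken (reactants):
  C≡C: 1 × 818 = 818
  C-H: 2 × 402 = 804
  H-H: 1 × 446 = 446
  Σ(broken) = 2068 kJ
Bonds formed (products):
  C-H: 4 × 402 = 1608
  C=C: 1 × 607 = 607
  Σ(formed) = 2215 kJ
ΔH = Σ(broken) − Σ(formed) = 2068 − 2215 = −147 kJ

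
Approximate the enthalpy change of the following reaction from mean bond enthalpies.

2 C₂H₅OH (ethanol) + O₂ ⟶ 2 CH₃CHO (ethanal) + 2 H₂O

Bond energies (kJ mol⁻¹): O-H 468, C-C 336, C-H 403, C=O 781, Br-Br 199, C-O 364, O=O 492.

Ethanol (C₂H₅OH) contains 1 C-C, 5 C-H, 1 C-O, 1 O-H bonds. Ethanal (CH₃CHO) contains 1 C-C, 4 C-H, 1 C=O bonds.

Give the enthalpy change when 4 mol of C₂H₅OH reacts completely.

Bonds broken (reactants):
  C-C: 2 × 336 = 672
  C-H: 10 × 403 = 4030
  C-O: 2 × 364 = 728
  O-H: 2 × 468 = 936
  O=O: 1 × 492 = 492
  Σ(broken) = 6858 kJ
Bonds formed (products):
  C-C: 2 × 336 = 672
  C-H: 8 × 403 = 3224
  C=O: 2 × 781 = 1562
  O-H: 4 × 468 = 1872
  Σ(formed) = 7330 kJ
ΔH = Σ(broken) − Σ(formed) = 6858 − 7330 = −472 kJ
For 2× the reaction as written: 2 × (−472) = −944 kJ

ΔH = −944 kJ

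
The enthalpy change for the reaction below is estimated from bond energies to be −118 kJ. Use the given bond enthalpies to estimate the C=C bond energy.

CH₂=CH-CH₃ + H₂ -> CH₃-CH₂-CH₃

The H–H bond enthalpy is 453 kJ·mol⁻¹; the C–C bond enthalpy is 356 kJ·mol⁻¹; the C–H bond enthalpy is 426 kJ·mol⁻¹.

Let D be the C=C bond energy.
Σ(broken) = 1×356 + 6×426 + 1×D + 1×453 = 3365 + D
Σ(formed) = 2×356 + 8×426 = 4120
ΔH = Σ(broken) − Σ(formed) = (3365 + D) − (4120) = −755 + D
Setting this equal to −118 kJ gives D = 637 kJ/mol.

D(C=C) ≈ 637 kJ/mol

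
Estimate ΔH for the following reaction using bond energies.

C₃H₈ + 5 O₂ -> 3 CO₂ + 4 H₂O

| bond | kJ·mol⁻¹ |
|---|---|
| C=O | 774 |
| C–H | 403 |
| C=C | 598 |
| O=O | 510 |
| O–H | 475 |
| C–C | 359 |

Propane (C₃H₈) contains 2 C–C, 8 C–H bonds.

Bonds broken (reactants):
  C–C: 2 × 359 = 718
  C–H: 8 × 403 = 3224
  O=O: 5 × 510 = 2550
  Σ(broken) = 6492 kJ
Bonds formed (products):
  C=O: 6 × 774 = 4644
  O–H: 8 × 475 = 3800
  Σ(formed) = 8444 kJ
ΔH = Σ(broken) − Σ(formed) = 6492 − 8444 = −1952 kJ

ΔH ≈ −1952 kJ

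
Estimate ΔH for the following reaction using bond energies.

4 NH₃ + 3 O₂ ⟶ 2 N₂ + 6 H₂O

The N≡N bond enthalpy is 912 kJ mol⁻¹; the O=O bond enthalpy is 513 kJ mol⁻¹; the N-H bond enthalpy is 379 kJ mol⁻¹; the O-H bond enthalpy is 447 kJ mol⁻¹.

Bonds broken (reactants):
  N-H: 12 × 379 = 4548
  O=O: 3 × 513 = 1539
  Σ(broken) = 6087 kJ
Bonds formed (products):
  N≡N: 2 × 912 = 1824
  O-H: 12 × 447 = 5364
  Σ(formed) = 7188 kJ
ΔH = Σ(broken) − Σ(formed) = 6087 − 7188 = −1101 kJ

ΔH ≈ −1101 kJ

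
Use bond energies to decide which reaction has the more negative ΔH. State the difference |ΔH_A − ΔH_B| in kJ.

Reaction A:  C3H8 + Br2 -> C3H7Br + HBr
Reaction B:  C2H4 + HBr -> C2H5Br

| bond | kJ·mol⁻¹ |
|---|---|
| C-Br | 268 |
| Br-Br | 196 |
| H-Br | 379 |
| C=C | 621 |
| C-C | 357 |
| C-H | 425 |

Reaction A:
  Bonds broken (reactants):
    Br-Br: 1 × 196 = 196
    C-C: 2 × 357 = 714
    C-H: 8 × 425 = 3400
    Σ(broken) = 4310 kJ
  Bonds formed (products):
    C-Br: 1 × 268 = 268
    C-C: 2 × 357 = 714
    C-H: 7 × 425 = 2975
    H-Br: 1 × 379 = 379
    Σ(formed) = 4336 kJ
  ΔH_A = 4310 − 4336 = −26 kJ
Reaction B:
  Bonds broken (reactants):
    C-H: 4 × 425 = 1700
    C=C: 1 × 621 = 621
    H-Br: 1 × 379 = 379
    Σ(broken) = 2700 kJ
  Bonds formed (products):
    C-Br: 1 × 268 = 268
    C-C: 1 × 357 = 357
    C-H: 5 × 425 = 2125
    Σ(formed) = 2750 kJ
  ΔH_B = 2700 − 2750 = −50 kJ
ΔH_A − ΔH_B = +24 kJ, so reaction B has the more negative ΔH; |ΔH_A − ΔH_B| = 24 kJ.

Reaction B, by 24 kJ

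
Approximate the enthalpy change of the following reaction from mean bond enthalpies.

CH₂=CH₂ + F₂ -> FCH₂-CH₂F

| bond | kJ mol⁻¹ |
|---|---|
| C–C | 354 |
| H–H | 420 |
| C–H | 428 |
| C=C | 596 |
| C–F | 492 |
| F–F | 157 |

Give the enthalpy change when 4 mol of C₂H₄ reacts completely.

Bonds broken (reactants):
  C–H: 4 × 428 = 1712
  C=C: 1 × 596 = 596
  F–F: 1 × 157 = 157
  Σ(broken) = 2465 kJ
Bonds formed (products):
  C–C: 1 × 354 = 354
  C–F: 2 × 492 = 984
  C–H: 4 × 428 = 1712
  Σ(formed) = 3050 kJ
ΔH = Σ(broken) − Σ(formed) = 2465 − 3050 = −585 kJ
For 4× the reaction as written: 4 × (−585) = −2340 kJ

ΔH = −2340 kJ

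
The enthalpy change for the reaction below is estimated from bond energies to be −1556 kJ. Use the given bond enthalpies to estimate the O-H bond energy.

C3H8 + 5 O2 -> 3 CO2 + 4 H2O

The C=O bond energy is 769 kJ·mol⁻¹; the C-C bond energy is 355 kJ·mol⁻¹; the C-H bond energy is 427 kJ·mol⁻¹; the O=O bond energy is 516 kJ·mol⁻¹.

Let D be the O-H bond energy.
Σ(broken) = 2×355 + 8×427 + 5×516 = 6706
Σ(formed) = 6×769 + 8×D = 4614 + 8D
ΔH = Σ(broken) − Σ(formed) = (6706) − (4614 + 8D) = +2092 − 8D
Setting this equal to −1556 kJ gives 8D = 3648, so D = 456 kJ/mol.

D(O-H) ≈ 456 kJ/mol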